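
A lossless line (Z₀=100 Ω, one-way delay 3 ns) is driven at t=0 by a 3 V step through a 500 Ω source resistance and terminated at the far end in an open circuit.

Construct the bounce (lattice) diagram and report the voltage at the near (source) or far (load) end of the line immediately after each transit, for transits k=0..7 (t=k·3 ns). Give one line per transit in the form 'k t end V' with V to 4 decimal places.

Γ_L=1.000000, Γ_S=0.666667; launch V₁=3·100/600=0.500000
k=0 src: V=0.5000
k=1 load: inc=0.500000, refl=0.500000·1.000000=0.5000; V=0.000000+0.500000+0.500000=1.0000
k=2 src: inc=0.500000, refl=0.500000·0.666667=0.3333; V=0.500000+0.500000+0.333333=1.3333
k=3 load: inc=0.333333, refl=0.333333·1.000000=0.3333; V=1.000000+0.333333+0.333333=1.6667
k=4 src: inc=0.333333, refl=0.333333·0.666667=0.2222; V=1.333333+0.333333+0.222222=1.8889
k=5 load: inc=0.222222, refl=0.222222·1.000000=0.2222; V=1.666667+0.222222+0.222222=2.1111
k=6 src: inc=0.222222, refl=0.222222·0.666667=0.1481; V=1.888889+0.222222+0.148148=2.2593
k=7 load: inc=0.148148, refl=0.148148·1.000000=0.1481; V=2.111111+0.148148+0.148148=2.4074

0 0 source 0.5000
1 3 load 1.0000
2 6 source 1.3333
3 9 load 1.6667
4 12 source 1.8889
5 15 load 2.1111
6 18 source 2.2593
7 21 load 2.4074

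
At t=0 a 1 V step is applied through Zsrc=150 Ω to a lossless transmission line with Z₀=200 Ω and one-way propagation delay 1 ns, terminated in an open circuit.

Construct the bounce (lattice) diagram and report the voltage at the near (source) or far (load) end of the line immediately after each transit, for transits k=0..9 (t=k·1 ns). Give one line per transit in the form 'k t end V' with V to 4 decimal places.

Γ_L=1.000000, Γ_S=-0.142857; launch V₁=1·200/350=0.571429
k=0 src: V=0.5714
k=1 load: inc=0.571429, refl=0.571429·1.000000=0.5714; V=0.000000+0.571429+0.571429=1.1429
k=2 src: inc=0.571429, refl=0.571429·-0.142857=-0.0816; V=0.571429+0.571429+-0.081633=1.0612
k=3 load: inc=-0.081633, refl=-0.081633·1.000000=-0.0816; V=1.142857+-0.081633+-0.081633=0.9796
k=4 src: inc=-0.081633, refl=-0.081633·-0.142857=0.0117; V=1.061224+-0.081633+0.011662=0.9913
k=5 load: inc=0.011662, refl=0.011662·1.000000=0.0117; V=0.979592+0.011662+0.011662=1.0029
k=6 src: inc=0.011662, refl=0.011662·-0.142857=-0.0017; V=0.991254+0.011662+-0.001666=1.0012
k=7 load: inc=-0.001666, refl=-0.001666·1.000000=-0.0017; V=1.002915+-0.001666+-0.001666=0.9996
k=8 src: inc=-0.001666, refl=-0.001666·-0.142857=0.0002; V=1.001249+-0.001666+0.000238=0.9998
k=9 load: inc=0.000238, refl=0.000238·1.000000=0.0002; V=0.999584+0.000238+0.000238=1.0001

0 0 source 0.5714
1 1 load 1.1429
2 2 source 1.0612
3 3 load 0.9796
4 4 source 0.9913
5 5 load 1.0029
6 6 source 1.0012
7 7 load 0.9996
8 8 source 0.9998
9 9 load 1.0001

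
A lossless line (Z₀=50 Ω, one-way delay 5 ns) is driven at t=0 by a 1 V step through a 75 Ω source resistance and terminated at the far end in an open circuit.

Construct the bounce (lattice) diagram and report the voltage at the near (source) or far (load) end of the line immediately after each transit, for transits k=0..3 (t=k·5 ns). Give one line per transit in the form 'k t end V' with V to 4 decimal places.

Γ_L=1.000000, Γ_S=0.200000; launch V₁=1·50/125=0.400000
k=0 src: V=0.4000
k=1 load: inc=0.400000, refl=0.400000·1.000000=0.4000; V=0.000000+0.400000+0.400000=0.8000
k=2 src: inc=0.400000, refl=0.400000·0.200000=0.0800; V=0.400000+0.400000+0.080000=0.8800
k=3 load: inc=0.080000, refl=0.080000·1.000000=0.0800; V=0.800000+0.080000+0.080000=0.9600

0 0 source 0.4000
1 5 load 0.8000
2 10 source 0.8800
3 15 load 0.9600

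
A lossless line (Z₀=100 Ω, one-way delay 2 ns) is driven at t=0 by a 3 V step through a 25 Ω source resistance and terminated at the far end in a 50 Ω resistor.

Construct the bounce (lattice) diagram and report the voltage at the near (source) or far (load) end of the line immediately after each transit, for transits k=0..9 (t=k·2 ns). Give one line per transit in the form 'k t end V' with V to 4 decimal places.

0 0 source 2.4000
1 2 load 1.6000
2 4 source 2.0800
3 6 load 1.9200
4 8 source 2.0160
5 10 load 1.9840
6 12 source 2.0032
7 14 load 1.9968
8 16 source 2.0006
9 18 load 1.9994

Γ_L=-0.333333, Γ_S=-0.600000; launch V₁=3·100/125=2.400000
k=0 src: V=2.4000
k=1 load: inc=2.400000, refl=2.400000·-0.333333=-0.8000; V=0.000000+2.400000+-0.800000=1.6000
k=2 src: inc=-0.800000, refl=-0.800000·-0.600000=0.4800; V=2.400000+-0.800000+0.480000=2.0800
k=3 load: inc=0.480000, refl=0.480000·-0.333333=-0.1600; V=1.600000+0.480000+-0.160000=1.9200
k=4 src: inc=-0.160000, refl=-0.160000·-0.600000=0.0960; V=2.080000+-0.160000+0.096000=2.0160
k=5 load: inc=0.096000, refl=0.096000·-0.333333=-0.0320; V=1.920000+0.096000+-0.032000=1.9840
k=6 src: inc=-0.032000, refl=-0.032000·-0.600000=0.0192; V=2.016000+-0.032000+0.019200=2.0032
k=7 load: inc=0.019200, refl=0.019200·-0.333333=-0.0064; V=1.984000+0.019200+-0.006400=1.9968
k=8 src: inc=-0.006400, refl=-0.006400·-0.600000=0.0038; V=2.003200+-0.006400+0.003840=2.0006
k=9 load: inc=0.003840, refl=0.003840·-0.333333=-0.0013; V=1.996800+0.003840+-0.001280=1.9994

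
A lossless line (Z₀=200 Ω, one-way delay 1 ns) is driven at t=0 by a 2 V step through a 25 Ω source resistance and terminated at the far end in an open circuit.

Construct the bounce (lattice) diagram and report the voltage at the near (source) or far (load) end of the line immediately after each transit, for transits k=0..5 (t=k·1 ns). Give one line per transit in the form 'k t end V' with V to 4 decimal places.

0 0 source 1.7778
1 1 load 3.5556
2 2 source 2.1728
3 3 load 0.7901
4 4 source 1.8656
5 5 load 2.9410

Γ_L=1.000000, Γ_S=-0.777778; launch V₁=2·200/225=1.777778
k=0 src: V=1.7778
k=1 load: inc=1.777778, refl=1.777778·1.000000=1.7778; V=0.000000+1.777778+1.777778=3.5556
k=2 src: inc=1.777778, refl=1.777778·-0.777778=-1.3827; V=1.777778+1.777778+-1.382716=2.1728
k=3 load: inc=-1.382716, refl=-1.382716·1.000000=-1.3827; V=3.555556+-1.382716+-1.382716=0.7901
k=4 src: inc=-1.382716, refl=-1.382716·-0.777778=1.0754; V=2.172840+-1.382716+1.075446=1.8656
k=5 load: inc=1.075446, refl=1.075446·1.000000=1.0754; V=0.790123+1.075446+1.075446=2.9410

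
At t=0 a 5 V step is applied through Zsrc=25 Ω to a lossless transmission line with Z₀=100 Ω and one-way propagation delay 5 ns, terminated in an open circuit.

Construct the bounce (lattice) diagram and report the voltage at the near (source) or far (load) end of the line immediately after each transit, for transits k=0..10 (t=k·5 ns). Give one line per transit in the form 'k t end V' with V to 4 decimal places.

Γ_L=1.000000, Γ_S=-0.600000; launch V₁=5·100/125=4.000000
k=0 src: V=4.0000
k=1 load: inc=4.000000, refl=4.000000·1.000000=4.0000; V=0.000000+4.000000+4.000000=8.0000
k=2 src: inc=4.000000, refl=4.000000·-0.600000=-2.4000; V=4.000000+4.000000+-2.400000=5.6000
k=3 load: inc=-2.400000, refl=-2.400000·1.000000=-2.4000; V=8.000000+-2.400000+-2.400000=3.2000
k=4 src: inc=-2.400000, refl=-2.400000·-0.600000=1.4400; V=5.600000+-2.400000+1.440000=4.6400
k=5 load: inc=1.440000, refl=1.440000·1.000000=1.4400; V=3.200000+1.440000+1.440000=6.0800
k=6 src: inc=1.440000, refl=1.440000·-0.600000=-0.8640; V=4.640000+1.440000+-0.864000=5.2160
k=7 load: inc=-0.864000, refl=-0.864000·1.000000=-0.8640; V=6.080000+-0.864000+-0.864000=4.3520
k=8 src: inc=-0.864000, refl=-0.864000·-0.600000=0.5184; V=5.216000+-0.864000+0.518400=4.8704
k=9 load: inc=0.518400, refl=0.518400·1.000000=0.5184; V=4.352000+0.518400+0.518400=5.3888
k=10 src: inc=0.518400, refl=0.518400·-0.600000=-0.3110; V=4.870400+0.518400+-0.311040=5.0778

0 0 source 4.0000
1 5 load 8.0000
2 10 source 5.6000
3 15 load 3.2000
4 20 source 4.6400
5 25 load 6.0800
6 30 source 5.2160
7 35 load 4.3520
8 40 source 4.8704
9 45 load 5.3888
10 50 source 5.0778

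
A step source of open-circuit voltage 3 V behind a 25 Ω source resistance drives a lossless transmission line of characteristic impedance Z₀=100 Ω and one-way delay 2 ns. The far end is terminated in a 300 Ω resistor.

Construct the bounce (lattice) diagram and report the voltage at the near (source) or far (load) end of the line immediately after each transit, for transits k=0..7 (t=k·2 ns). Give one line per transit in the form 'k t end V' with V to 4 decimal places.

Γ_L=0.500000, Γ_S=-0.600000; launch V₁=3·100/125=2.400000
k=0 src: V=2.4000
k=1 load: inc=2.400000, refl=2.400000·0.500000=1.2000; V=0.000000+2.400000+1.200000=3.6000
k=2 src: inc=1.200000, refl=1.200000·-0.600000=-0.7200; V=2.400000+1.200000+-0.720000=2.8800
k=3 load: inc=-0.720000, refl=-0.720000·0.500000=-0.3600; V=3.600000+-0.720000+-0.360000=2.5200
k=4 src: inc=-0.360000, refl=-0.360000·-0.600000=0.2160; V=2.880000+-0.360000+0.216000=2.7360
k=5 load: inc=0.216000, refl=0.216000·0.500000=0.1080; V=2.520000+0.216000+0.108000=2.8440
k=6 src: inc=0.108000, refl=0.108000·-0.600000=-0.0648; V=2.736000+0.108000+-0.064800=2.7792
k=7 load: inc=-0.064800, refl=-0.064800·0.500000=-0.0324; V=2.844000+-0.064800+-0.032400=2.7468

0 0 source 2.4000
1 2 load 3.6000
2 4 source 2.8800
3 6 load 2.5200
4 8 source 2.7360
5 10 load 2.8440
6 12 source 2.7792
7 14 load 2.7468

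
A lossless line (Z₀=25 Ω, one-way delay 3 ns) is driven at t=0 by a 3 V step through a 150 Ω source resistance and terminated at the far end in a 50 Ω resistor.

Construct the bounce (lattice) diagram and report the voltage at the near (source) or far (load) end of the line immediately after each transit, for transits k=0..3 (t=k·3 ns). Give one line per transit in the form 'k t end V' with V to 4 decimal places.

Γ_L=0.333333, Γ_S=0.714286; launch V₁=3·25/175=0.428571
k=0 src: V=0.4286
k=1 load: inc=0.428571, refl=0.428571·0.333333=0.1429; V=0.000000+0.428571+0.142857=0.5714
k=2 src: inc=0.142857, refl=0.142857·0.714286=0.1020; V=0.428571+0.142857+0.102041=0.6735
k=3 load: inc=0.102041, refl=0.102041·0.333333=0.0340; V=0.571429+0.102041+0.034014=0.7075

0 0 source 0.4286
1 3 load 0.5714
2 6 source 0.6735
3 9 load 0.7075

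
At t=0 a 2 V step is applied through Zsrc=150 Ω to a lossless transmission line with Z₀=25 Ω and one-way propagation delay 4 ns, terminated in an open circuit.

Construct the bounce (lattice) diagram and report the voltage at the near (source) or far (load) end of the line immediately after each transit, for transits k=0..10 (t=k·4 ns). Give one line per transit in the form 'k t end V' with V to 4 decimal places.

0 0 source 0.2857
1 4 load 0.5714
2 8 source 0.7755
3 12 load 0.9796
4 16 source 1.1254
5 20 load 1.2711
6 24 source 1.3753
7 28 load 1.4794
8 32 source 1.5538
9 36 load 1.6281
10 40 source 1.6813

Γ_L=1.000000, Γ_S=0.714286; launch V₁=2·25/175=0.285714
k=0 src: V=0.2857
k=1 load: inc=0.285714, refl=0.285714·1.000000=0.2857; V=0.000000+0.285714+0.285714=0.5714
k=2 src: inc=0.285714, refl=0.285714·0.714286=0.2041; V=0.285714+0.285714+0.204082=0.7755
k=3 load: inc=0.204082, refl=0.204082·1.000000=0.2041; V=0.571429+0.204082+0.204082=0.9796
k=4 src: inc=0.204082, refl=0.204082·0.714286=0.1458; V=0.775510+0.204082+0.145773=1.1254
k=5 load: inc=0.145773, refl=0.145773·1.000000=0.1458; V=0.979592+0.145773+0.145773=1.2711
k=6 src: inc=0.145773, refl=0.145773·0.714286=0.1041; V=1.125364+0.145773+0.104123=1.3753
k=7 load: inc=0.104123, refl=0.104123·1.000000=0.1041; V=1.271137+0.104123+0.104123=1.4794
k=8 src: inc=0.104123, refl=0.104123·0.714286=0.0744; V=1.375260+0.104123+0.074374=1.5538
k=9 load: inc=0.074374, refl=0.074374·1.000000=0.0744; V=1.479384+0.074374+0.074374=1.6281
k=10 src: inc=0.074374, refl=0.074374·0.714286=0.0531; V=1.553757+0.074374+0.053124=1.6813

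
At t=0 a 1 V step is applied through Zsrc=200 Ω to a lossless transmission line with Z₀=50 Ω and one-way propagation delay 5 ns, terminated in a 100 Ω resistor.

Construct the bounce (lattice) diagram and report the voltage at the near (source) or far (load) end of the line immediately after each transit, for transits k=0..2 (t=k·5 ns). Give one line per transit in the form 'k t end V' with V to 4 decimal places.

Γ_L=0.333333, Γ_S=0.600000; launch V₁=1·50/250=0.200000
k=0 src: V=0.2000
k=1 load: inc=0.200000, refl=0.200000·0.333333=0.0667; V=0.000000+0.200000+0.066667=0.2667
k=2 src: inc=0.066667, refl=0.066667·0.600000=0.0400; V=0.200000+0.066667+0.040000=0.3067

0 0 source 0.2000
1 5 load 0.2667
2 10 source 0.3067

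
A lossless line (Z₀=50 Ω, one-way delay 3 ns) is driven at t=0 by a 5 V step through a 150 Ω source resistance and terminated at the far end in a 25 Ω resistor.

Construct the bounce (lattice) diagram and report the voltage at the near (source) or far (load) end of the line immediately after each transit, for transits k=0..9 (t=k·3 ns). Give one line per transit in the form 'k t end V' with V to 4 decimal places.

0 0 source 1.2500
1 3 load 0.8333
2 6 source 0.6250
3 9 load 0.6944
4 12 source 0.7292
5 15 load 0.7176
6 18 source 0.7118
7 21 load 0.7137
8 24 source 0.7147
9 27 load 0.7144

Γ_L=-0.333333, Γ_S=0.500000; launch V₁=5·50/200=1.250000
k=0 src: V=1.2500
k=1 load: inc=1.250000, refl=1.250000·-0.333333=-0.4167; V=0.000000+1.250000+-0.416667=0.8333
k=2 src: inc=-0.416667, refl=-0.416667·0.500000=-0.2083; V=1.250000+-0.416667+-0.208333=0.6250
k=3 load: inc=-0.208333, refl=-0.208333·-0.333333=0.0694; V=0.833333+-0.208333+0.069444=0.6944
k=4 src: inc=0.069444, refl=0.069444·0.500000=0.0347; V=0.625000+0.069444+0.034722=0.7292
k=5 load: inc=0.034722, refl=0.034722·-0.333333=-0.0116; V=0.694444+0.034722+-0.011574=0.7176
k=6 src: inc=-0.011574, refl=-0.011574·0.500000=-0.0058; V=0.729167+-0.011574+-0.005787=0.7118
k=7 load: inc=-0.005787, refl=-0.005787·-0.333333=0.0019; V=0.717593+-0.005787+0.001929=0.7137
k=8 src: inc=0.001929, refl=0.001929·0.500000=0.0010; V=0.711806+0.001929+0.000965=0.7147
k=9 load: inc=0.000965, refl=0.000965·-0.333333=-0.0003; V=0.713735+0.000965+-0.000322=0.7144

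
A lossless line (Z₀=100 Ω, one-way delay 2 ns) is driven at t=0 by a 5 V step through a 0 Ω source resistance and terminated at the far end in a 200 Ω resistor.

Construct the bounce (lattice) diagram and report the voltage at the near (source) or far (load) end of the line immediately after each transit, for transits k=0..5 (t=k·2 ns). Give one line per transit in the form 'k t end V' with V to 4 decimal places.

Γ_L=0.333333, Γ_S=-1.000000; launch V₁=5·100/100=5.000000
k=0 src: V=5.0000
k=1 load: inc=5.000000, refl=5.000000·0.333333=1.6667; V=0.000000+5.000000+1.666667=6.6667
k=2 src: inc=1.666667, refl=1.666667·-1.000000=-1.6667; V=5.000000+1.666667+-1.666667=5.0000
k=3 load: inc=-1.666667, refl=-1.666667·0.333333=-0.5556; V=6.666667+-1.666667+-0.555556=4.4444
k=4 src: inc=-0.555556, refl=-0.555556·-1.000000=0.5556; V=5.000000+-0.555556+0.555556=5.0000
k=5 load: inc=0.555556, refl=0.555556·0.333333=0.1852; V=4.444444+0.555556+0.185185=5.1852

0 0 source 5.0000
1 2 load 6.6667
2 4 source 5.0000
3 6 load 4.4444
4 8 source 5.0000
5 10 load 5.1852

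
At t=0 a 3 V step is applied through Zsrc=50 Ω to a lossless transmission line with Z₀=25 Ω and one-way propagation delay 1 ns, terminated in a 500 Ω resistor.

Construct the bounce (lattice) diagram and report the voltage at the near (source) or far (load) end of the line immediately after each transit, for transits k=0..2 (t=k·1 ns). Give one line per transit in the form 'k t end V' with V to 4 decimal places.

Γ_L=0.904762, Γ_S=0.333333; launch V₁=3·25/75=1.000000
k=0 src: V=1.0000
k=1 load: inc=1.000000, refl=1.000000·0.904762=0.9048; V=0.000000+1.000000+0.904762=1.9048
k=2 src: inc=0.904762, refl=0.904762·0.333333=0.3016; V=1.000000+0.904762+0.301587=2.2063

0 0 source 1.0000
1 1 load 1.9048
2 2 source 2.2063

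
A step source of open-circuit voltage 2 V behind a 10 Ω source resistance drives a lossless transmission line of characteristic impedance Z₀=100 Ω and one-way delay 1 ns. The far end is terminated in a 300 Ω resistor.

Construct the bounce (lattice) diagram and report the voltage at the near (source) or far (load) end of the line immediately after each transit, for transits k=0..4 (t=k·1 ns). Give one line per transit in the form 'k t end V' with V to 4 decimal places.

Γ_L=0.500000, Γ_S=-0.818182; launch V₁=2·100/110=1.818182
k=0 src: V=1.8182
k=1 load: inc=1.818182, refl=1.818182·0.500000=0.9091; V=0.000000+1.818182+0.909091=2.7273
k=2 src: inc=0.909091, refl=0.909091·-0.818182=-0.7438; V=1.818182+0.909091+-0.743802=1.9835
k=3 load: inc=-0.743802, refl=-0.743802·0.500000=-0.3719; V=2.727273+-0.743802+-0.371901=1.6116
k=4 src: inc=-0.371901, refl=-0.371901·-0.818182=0.3043; V=1.983471+-0.371901+0.304282=1.9159

0 0 source 1.8182
1 1 load 2.7273
2 2 source 1.9835
3 3 load 1.6116
4 4 source 1.9159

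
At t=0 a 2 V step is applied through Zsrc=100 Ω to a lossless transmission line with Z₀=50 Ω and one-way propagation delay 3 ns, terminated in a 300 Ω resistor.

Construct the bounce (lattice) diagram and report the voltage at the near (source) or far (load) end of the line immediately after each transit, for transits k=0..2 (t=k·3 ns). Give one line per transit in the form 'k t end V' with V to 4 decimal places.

Γ_L=0.714286, Γ_S=0.333333; launch V₁=2·50/150=0.666667
k=0 src: V=0.6667
k=1 load: inc=0.666667, refl=0.666667·0.714286=0.4762; V=0.000000+0.666667+0.476190=1.1429
k=2 src: inc=0.476190, refl=0.476190·0.333333=0.1587; V=0.666667+0.476190+0.158730=1.3016

0 0 source 0.6667
1 3 load 1.1429
2 6 source 1.3016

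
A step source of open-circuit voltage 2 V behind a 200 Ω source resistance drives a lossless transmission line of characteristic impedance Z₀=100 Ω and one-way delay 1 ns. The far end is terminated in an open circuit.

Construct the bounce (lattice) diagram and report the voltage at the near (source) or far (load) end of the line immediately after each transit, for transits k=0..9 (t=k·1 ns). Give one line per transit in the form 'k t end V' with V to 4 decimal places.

0 0 source 0.6667
1 1 load 1.3333
2 2 source 1.5556
3 3 load 1.7778
4 4 source 1.8519
5 5 load 1.9259
6 6 source 1.9506
7 7 load 1.9753
8 8 source 1.9835
9 9 load 1.9918

Γ_L=1.000000, Γ_S=0.333333; launch V₁=2·100/300=0.666667
k=0 src: V=0.6667
k=1 load: inc=0.666667, refl=0.666667·1.000000=0.6667; V=0.000000+0.666667+0.666667=1.3333
k=2 src: inc=0.666667, refl=0.666667·0.333333=0.2222; V=0.666667+0.666667+0.222222=1.5556
k=3 load: inc=0.222222, refl=0.222222·1.000000=0.2222; V=1.333333+0.222222+0.222222=1.7778
k=4 src: inc=0.222222, refl=0.222222·0.333333=0.0741; V=1.555556+0.222222+0.074074=1.8519
k=5 load: inc=0.074074, refl=0.074074·1.000000=0.0741; V=1.777778+0.074074+0.074074=1.9259
k=6 src: inc=0.074074, refl=0.074074·0.333333=0.0247; V=1.851852+0.074074+0.024691=1.9506
k=7 load: inc=0.024691, refl=0.024691·1.000000=0.0247; V=1.925926+0.024691+0.024691=1.9753
k=8 src: inc=0.024691, refl=0.024691·0.333333=0.0082; V=1.950617+0.024691+0.008230=1.9835
k=9 load: inc=0.008230, refl=0.008230·1.000000=0.0082; V=1.975309+0.008230+0.008230=1.9918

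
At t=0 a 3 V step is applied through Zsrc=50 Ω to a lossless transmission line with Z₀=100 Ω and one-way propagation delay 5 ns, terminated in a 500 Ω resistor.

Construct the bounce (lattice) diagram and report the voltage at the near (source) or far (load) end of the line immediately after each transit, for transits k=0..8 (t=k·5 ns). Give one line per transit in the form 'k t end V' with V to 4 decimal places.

Γ_L=0.666667, Γ_S=-0.333333; launch V₁=3·100/150=2.000000
k=0 src: V=2.0000
k=1 load: inc=2.000000, refl=2.000000·0.666667=1.3333; V=0.000000+2.000000+1.333333=3.3333
k=2 src: inc=1.333333, refl=1.333333·-0.333333=-0.4444; V=2.000000+1.333333+-0.444444=2.8889
k=3 load: inc=-0.444444, refl=-0.444444·0.666667=-0.2963; V=3.333333+-0.444444+-0.296296=2.5926
k=4 src: inc=-0.296296, refl=-0.296296·-0.333333=0.0988; V=2.888889+-0.296296+0.098765=2.6914
k=5 load: inc=0.098765, refl=0.098765·0.666667=0.0658; V=2.592593+0.098765+0.065844=2.7572
k=6 src: inc=0.065844, refl=0.065844·-0.333333=-0.0219; V=2.691358+0.065844+-0.021948=2.7353
k=7 load: inc=-0.021948, refl=-0.021948·0.666667=-0.0146; V=2.757202+-0.021948+-0.014632=2.7206
k=8 src: inc=-0.014632, refl=-0.014632·-0.333333=0.0049; V=2.735254+-0.014632+0.004877=2.7255

0 0 source 2.0000
1 5 load 3.3333
2 10 source 2.8889
3 15 load 2.5926
4 20 source 2.6914
5 25 load 2.7572
6 30 source 2.7353
7 35 load 2.7206
8 40 source 2.7255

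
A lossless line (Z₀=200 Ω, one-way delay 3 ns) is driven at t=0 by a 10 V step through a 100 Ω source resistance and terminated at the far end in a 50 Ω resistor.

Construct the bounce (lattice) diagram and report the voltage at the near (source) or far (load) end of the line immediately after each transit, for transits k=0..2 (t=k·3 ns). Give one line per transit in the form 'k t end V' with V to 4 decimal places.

Γ_L=-0.600000, Γ_S=-0.333333; launch V₁=10·200/300=6.666667
k=0 src: V=6.6667
k=1 load: inc=6.666667, refl=6.666667·-0.600000=-4.0000; V=0.000000+6.666667+-4.000000=2.6667
k=2 src: inc=-4.000000, refl=-4.000000·-0.333333=1.3333; V=6.666667+-4.000000+1.333333=4.0000

0 0 source 6.6667
1 3 load 2.6667
2 6 source 4.0000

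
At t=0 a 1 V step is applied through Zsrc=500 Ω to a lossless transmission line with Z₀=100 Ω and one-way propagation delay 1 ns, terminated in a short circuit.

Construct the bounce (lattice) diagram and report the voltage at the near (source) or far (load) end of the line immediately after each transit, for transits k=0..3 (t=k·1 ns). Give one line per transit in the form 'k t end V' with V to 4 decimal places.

Γ_L=-1.000000, Γ_S=0.666667; launch V₁=1·100/600=0.166667
k=0 src: V=0.1667
k=1 load: inc=0.166667, refl=0.166667·-1.000000=-0.1667; V=0.000000+0.166667+-0.166667=0.0000
k=2 src: inc=-0.166667, refl=-0.166667·0.666667=-0.1111; V=0.166667+-0.166667+-0.111111=-0.1111
k=3 load: inc=-0.111111, refl=-0.111111·-1.000000=0.1111; V=0.000000+-0.111111+0.111111=0.0000

0 0 source 0.1667
1 1 load 0.0000
2 2 source -0.1111
3 3 load 0.0000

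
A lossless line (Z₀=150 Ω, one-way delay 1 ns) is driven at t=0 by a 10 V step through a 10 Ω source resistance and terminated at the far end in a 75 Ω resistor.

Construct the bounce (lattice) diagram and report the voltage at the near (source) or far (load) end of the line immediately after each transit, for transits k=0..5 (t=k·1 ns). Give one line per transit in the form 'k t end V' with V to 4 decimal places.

0 0 source 9.3750
1 1 load 6.2500
2 2 source 8.9844
3 3 load 8.0729
4 4 source 8.8704
5 5 load 8.6046

Γ_L=-0.333333, Γ_S=-0.875000; launch V₁=10·150/160=9.375000
k=0 src: V=9.3750
k=1 load: inc=9.375000, refl=9.375000·-0.333333=-3.1250; V=0.000000+9.375000+-3.125000=6.2500
k=2 src: inc=-3.125000, refl=-3.125000·-0.875000=2.7344; V=9.375000+-3.125000+2.734375=8.9844
k=3 load: inc=2.734375, refl=2.734375·-0.333333=-0.9115; V=6.250000+2.734375+-0.911458=8.0729
k=4 src: inc=-0.911458, refl=-0.911458·-0.875000=0.7975; V=8.984375+-0.911458+0.797526=8.8704
k=5 load: inc=0.797526, refl=0.797526·-0.333333=-0.2658; V=8.072917+0.797526+-0.265842=8.6046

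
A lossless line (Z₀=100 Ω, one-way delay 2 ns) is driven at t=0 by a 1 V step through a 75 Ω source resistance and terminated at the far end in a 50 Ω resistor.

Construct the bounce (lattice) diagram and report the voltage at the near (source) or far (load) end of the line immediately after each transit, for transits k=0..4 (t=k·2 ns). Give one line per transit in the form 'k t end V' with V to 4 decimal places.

Γ_L=-0.333333, Γ_S=-0.142857; launch V₁=1·100/175=0.571429
k=0 src: V=0.5714
k=1 load: inc=0.571429, refl=0.571429·-0.333333=-0.1905; V=0.000000+0.571429+-0.190476=0.3810
k=2 src: inc=-0.190476, refl=-0.190476·-0.142857=0.0272; V=0.571429+-0.190476+0.027211=0.4082
k=3 load: inc=0.027211, refl=0.027211·-0.333333=-0.0091; V=0.380952+0.027211+-0.009070=0.3991
k=4 src: inc=-0.009070, refl=-0.009070·-0.142857=0.0013; V=0.408163+-0.009070+0.001296=0.4004

0 0 source 0.5714
1 2 load 0.3810
2 4 source 0.4082
3 6 load 0.3991
4 8 source 0.4004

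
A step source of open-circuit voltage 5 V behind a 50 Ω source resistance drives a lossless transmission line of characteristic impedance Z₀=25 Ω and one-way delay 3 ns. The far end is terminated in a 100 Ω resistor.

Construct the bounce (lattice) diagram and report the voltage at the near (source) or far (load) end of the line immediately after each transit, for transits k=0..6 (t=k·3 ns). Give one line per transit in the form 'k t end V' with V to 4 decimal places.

0 0 source 1.6667
1 3 load 2.6667
2 6 source 3.0000
3 9 load 3.2000
4 12 source 3.2667
5 15 load 3.3067
6 18 source 3.3200

Γ_L=0.600000, Γ_S=0.333333; launch V₁=5·25/75=1.666667
k=0 src: V=1.6667
k=1 load: inc=1.666667, refl=1.666667·0.600000=1.0000; V=0.000000+1.666667+1.000000=2.6667
k=2 src: inc=1.000000, refl=1.000000·0.333333=0.3333; V=1.666667+1.000000+0.333333=3.0000
k=3 load: inc=0.333333, refl=0.333333·0.600000=0.2000; V=2.666667+0.333333+0.200000=3.2000
k=4 src: inc=0.200000, refl=0.200000·0.333333=0.0667; V=3.000000+0.200000+0.066667=3.2667
k=5 load: inc=0.066667, refl=0.066667·0.600000=0.0400; V=3.200000+0.066667+0.040000=3.3067
k=6 src: inc=0.040000, refl=0.040000·0.333333=0.0133; V=3.266667+0.040000+0.013333=3.3200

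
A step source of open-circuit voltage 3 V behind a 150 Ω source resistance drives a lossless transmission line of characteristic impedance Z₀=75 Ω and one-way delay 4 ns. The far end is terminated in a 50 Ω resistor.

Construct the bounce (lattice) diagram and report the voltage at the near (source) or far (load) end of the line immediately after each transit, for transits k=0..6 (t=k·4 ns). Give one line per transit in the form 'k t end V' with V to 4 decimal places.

Γ_L=-0.200000, Γ_S=0.333333; launch V₁=3·75/225=1.000000
k=0 src: V=1.0000
k=1 load: inc=1.000000, refl=1.000000·-0.200000=-0.2000; V=0.000000+1.000000+-0.200000=0.8000
k=2 src: inc=-0.200000, refl=-0.200000·0.333333=-0.0667; V=1.000000+-0.200000+-0.066667=0.7333
k=3 load: inc=-0.066667, refl=-0.066667·-0.200000=0.0133; V=0.800000+-0.066667+0.013333=0.7467
k=4 src: inc=0.013333, refl=0.013333·0.333333=0.0044; V=0.733333+0.013333+0.004444=0.7511
k=5 load: inc=0.004444, refl=0.004444·-0.200000=-0.0009; V=0.746667+0.004444+-0.000889=0.7502
k=6 src: inc=-0.000889, refl=-0.000889·0.333333=-0.0003; V=0.751111+-0.000889+-0.000296=0.7499

0 0 source 1.0000
1 4 load 0.8000
2 8 source 0.7333
3 12 load 0.7467
4 16 source 0.7511
5 20 load 0.7502
6 24 source 0.7499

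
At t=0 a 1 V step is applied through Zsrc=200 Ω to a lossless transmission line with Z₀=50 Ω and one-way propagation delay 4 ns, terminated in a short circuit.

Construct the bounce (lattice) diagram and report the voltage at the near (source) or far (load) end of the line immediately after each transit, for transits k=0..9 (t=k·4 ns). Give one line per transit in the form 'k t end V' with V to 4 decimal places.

Γ_L=-1.000000, Γ_S=0.600000; launch V₁=1·50/250=0.200000
k=0 src: V=0.2000
k=1 load: inc=0.200000, refl=0.200000·-1.000000=-0.2000; V=0.000000+0.200000+-0.200000=0.0000
k=2 src: inc=-0.200000, refl=-0.200000·0.600000=-0.1200; V=0.200000+-0.200000+-0.120000=-0.1200
k=3 load: inc=-0.120000, refl=-0.120000·-1.000000=0.1200; V=0.000000+-0.120000+0.120000=0.0000
k=4 src: inc=0.120000, refl=0.120000·0.600000=0.0720; V=-0.120000+0.120000+0.072000=0.0720
k=5 load: inc=0.072000, refl=0.072000·-1.000000=-0.0720; V=0.000000+0.072000+-0.072000=0.0000
k=6 src: inc=-0.072000, refl=-0.072000·0.600000=-0.0432; V=0.072000+-0.072000+-0.043200=-0.0432
k=7 load: inc=-0.043200, refl=-0.043200·-1.000000=0.0432; V=0.000000+-0.043200+0.043200=0.0000
k=8 src: inc=0.043200, refl=0.043200·0.600000=0.0259; V=-0.043200+0.043200+0.025920=0.0259
k=9 load: inc=0.025920, refl=0.025920·-1.000000=-0.0259; V=0.000000+0.025920+-0.025920=0.0000

0 0 source 0.2000
1 4 load 0.0000
2 8 source -0.1200
3 12 load 0.0000
4 16 source 0.0720
5 20 load 0.0000
6 24 source -0.0432
7 28 load 0.0000
8 32 source 0.0259
9 36 load 0.0000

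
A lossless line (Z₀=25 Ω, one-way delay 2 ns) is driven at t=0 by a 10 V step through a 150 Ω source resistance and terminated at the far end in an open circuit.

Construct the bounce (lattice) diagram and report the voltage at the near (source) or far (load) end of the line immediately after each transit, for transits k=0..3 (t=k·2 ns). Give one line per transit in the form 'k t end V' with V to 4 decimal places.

Γ_L=1.000000, Γ_S=0.714286; launch V₁=10·25/175=1.428571
k=0 src: V=1.4286
k=1 load: inc=1.428571, refl=1.428571·1.000000=1.4286; V=0.000000+1.428571+1.428571=2.8571
k=2 src: inc=1.428571, refl=1.428571·0.714286=1.0204; V=1.428571+1.428571+1.020408=3.8776
k=3 load: inc=1.020408, refl=1.020408·1.000000=1.0204; V=2.857143+1.020408+1.020408=4.8980

0 0 source 1.4286
1 2 load 2.8571
2 4 source 3.8776
3 6 load 4.8980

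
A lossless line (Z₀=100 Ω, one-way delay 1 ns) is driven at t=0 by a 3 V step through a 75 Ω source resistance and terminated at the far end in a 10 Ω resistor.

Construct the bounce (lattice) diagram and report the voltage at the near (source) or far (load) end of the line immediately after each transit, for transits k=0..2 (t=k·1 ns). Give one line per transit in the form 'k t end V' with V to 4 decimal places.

0 0 source 1.7143
1 1 load 0.3117
2 2 source 0.5121

Γ_L=-0.818182, Γ_S=-0.142857; launch V₁=3·100/175=1.714286
k=0 src: V=1.7143
k=1 load: inc=1.714286, refl=1.714286·-0.818182=-1.4026; V=0.000000+1.714286+-1.402597=0.3117
k=2 src: inc=-1.402597, refl=-1.402597·-0.142857=0.2004; V=1.714286+-1.402597+0.200371=0.5121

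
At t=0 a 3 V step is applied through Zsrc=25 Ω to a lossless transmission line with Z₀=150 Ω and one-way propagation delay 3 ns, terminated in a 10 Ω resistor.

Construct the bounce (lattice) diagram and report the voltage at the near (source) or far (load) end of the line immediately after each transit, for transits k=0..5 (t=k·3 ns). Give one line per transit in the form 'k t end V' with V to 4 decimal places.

Γ_L=-0.875000, Γ_S=-0.714286; launch V₁=3·150/175=2.571429
k=0 src: V=2.5714
k=1 load: inc=2.571429, refl=2.571429·-0.875000=-2.2500; V=0.000000+2.571429+-2.250000=0.3214
k=2 src: inc=-2.250000, refl=-2.250000·-0.714286=1.6071; V=2.571429+-2.250000+1.607143=1.9286
k=3 load: inc=1.607143, refl=1.607143·-0.875000=-1.4062; V=0.321429+1.607143+-1.406250=0.5223
k=4 src: inc=-1.406250, refl=-1.406250·-0.714286=1.0045; V=1.928571+-1.406250+1.004464=1.5268
k=5 load: inc=1.004464, refl=1.004464·-0.875000=-0.8789; V=0.522321+1.004464+-0.878906=0.6479

0 0 source 2.5714
1 3 load 0.3214
2 6 source 1.9286
3 9 load 0.5223
4 12 source 1.5268
5 15 load 0.6479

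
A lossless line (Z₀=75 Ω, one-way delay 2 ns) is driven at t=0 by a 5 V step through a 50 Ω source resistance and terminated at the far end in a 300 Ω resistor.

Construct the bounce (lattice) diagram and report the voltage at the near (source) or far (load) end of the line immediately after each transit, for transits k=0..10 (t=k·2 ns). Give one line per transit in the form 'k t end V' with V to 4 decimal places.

0 0 source 3.0000
1 2 load 4.8000
2 4 source 4.4400
3 6 load 4.2240
4 8 source 4.2672
5 10 load 4.2931
6 12 source 4.2879
7 14 load 4.2848
8 16 source 4.2854
9 18 load 4.2858
10 20 source 4.2857

Γ_L=0.600000, Γ_S=-0.200000; launch V₁=5·75/125=3.000000
k=0 src: V=3.0000
k=1 load: inc=3.000000, refl=3.000000·0.600000=1.8000; V=0.000000+3.000000+1.800000=4.8000
k=2 src: inc=1.800000, refl=1.800000·-0.200000=-0.3600; V=3.000000+1.800000+-0.360000=4.4400
k=3 load: inc=-0.360000, refl=-0.360000·0.600000=-0.2160; V=4.800000+-0.360000+-0.216000=4.2240
k=4 src: inc=-0.216000, refl=-0.216000·-0.200000=0.0432; V=4.440000+-0.216000+0.043200=4.2672
k=5 load: inc=0.043200, refl=0.043200·0.600000=0.0259; V=4.224000+0.043200+0.025920=4.2931
k=6 src: inc=0.025920, refl=0.025920·-0.200000=-0.0052; V=4.267200+0.025920+-0.005184=4.2879
k=7 load: inc=-0.005184, refl=-0.005184·0.600000=-0.0031; V=4.293120+-0.005184+-0.003110=4.2848
k=8 src: inc=-0.003110, refl=-0.003110·-0.200000=0.0006; V=4.287936+-0.003110+0.000622=4.2854
k=9 load: inc=0.000622, refl=0.000622·0.600000=0.0004; V=4.284826+0.000622+0.000373=4.2858
k=10 src: inc=0.000373, refl=0.000373·-0.200000=-0.0001; V=4.285448+0.000373+-0.000075=4.2857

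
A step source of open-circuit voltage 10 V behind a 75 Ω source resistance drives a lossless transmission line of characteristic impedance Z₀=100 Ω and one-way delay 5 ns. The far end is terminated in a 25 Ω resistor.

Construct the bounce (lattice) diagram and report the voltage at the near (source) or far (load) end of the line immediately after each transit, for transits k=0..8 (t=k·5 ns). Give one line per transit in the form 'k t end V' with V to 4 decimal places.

Γ_L=-0.600000, Γ_S=-0.142857; launch V₁=10·100/175=5.714286
k=0 src: V=5.7143
k=1 load: inc=5.714286, refl=5.714286·-0.600000=-3.4286; V=0.000000+5.714286+-3.428571=2.2857
k=2 src: inc=-3.428571, refl=-3.428571·-0.142857=0.4898; V=5.714286+-3.428571+0.489796=2.7755
k=3 load: inc=0.489796, refl=0.489796·-0.600000=-0.2939; V=2.285714+0.489796+-0.293878=2.4816
k=4 src: inc=-0.293878, refl=-0.293878·-0.142857=0.0420; V=2.775510+-0.293878+0.041983=2.5236
k=5 load: inc=0.041983, refl=0.041983·-0.600000=-0.0252; V=2.481633+0.041983+-0.025190=2.4984
k=6 src: inc=-0.025190, refl=-0.025190·-0.142857=0.0036; V=2.523615+-0.025190+0.003599=2.5020
k=7 load: inc=0.003599, refl=0.003599·-0.600000=-0.0022; V=2.498426+0.003599+-0.002159=2.4999
k=8 src: inc=-0.002159, refl=-0.002159·-0.142857=0.0003; V=2.502024+-0.002159+0.000308=2.5002

0 0 source 5.7143
1 5 load 2.2857
2 10 source 2.7755
3 15 load 2.4816
4 20 source 2.5236
5 25 load 2.4984
6 30 source 2.5020
7 35 load 2.4999
8 40 source 2.5002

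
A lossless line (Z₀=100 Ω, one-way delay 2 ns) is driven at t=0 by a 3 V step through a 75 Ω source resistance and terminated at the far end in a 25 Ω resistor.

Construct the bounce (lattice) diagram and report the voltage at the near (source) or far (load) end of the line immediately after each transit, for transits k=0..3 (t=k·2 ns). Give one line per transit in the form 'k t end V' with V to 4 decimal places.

Γ_L=-0.600000, Γ_S=-0.142857; launch V₁=3·100/175=1.714286
k=0 src: V=1.7143
k=1 load: inc=1.714286, refl=1.714286·-0.600000=-1.0286; V=0.000000+1.714286+-1.028571=0.6857
k=2 src: inc=-1.028571, refl=-1.028571·-0.142857=0.1469; V=1.714286+-1.028571+0.146939=0.8327
k=3 load: inc=0.146939, refl=0.146939·-0.600000=-0.0882; V=0.685714+0.146939+-0.088163=0.7445

0 0 source 1.7143
1 2 load 0.6857
2 4 source 0.8327
3 6 load 0.7445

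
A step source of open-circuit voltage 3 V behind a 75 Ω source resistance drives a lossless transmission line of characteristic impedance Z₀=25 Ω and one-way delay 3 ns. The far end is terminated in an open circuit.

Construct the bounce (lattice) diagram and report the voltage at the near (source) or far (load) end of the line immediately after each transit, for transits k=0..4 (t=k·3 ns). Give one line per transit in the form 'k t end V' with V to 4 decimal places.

Γ_L=1.000000, Γ_S=0.500000; launch V₁=3·25/100=0.750000
k=0 src: V=0.7500
k=1 load: inc=0.750000, refl=0.750000·1.000000=0.7500; V=0.000000+0.750000+0.750000=1.5000
k=2 src: inc=0.750000, refl=0.750000·0.500000=0.3750; V=0.750000+0.750000+0.375000=1.8750
k=3 load: inc=0.375000, refl=0.375000·1.000000=0.3750; V=1.500000+0.375000+0.375000=2.2500
k=4 src: inc=0.375000, refl=0.375000·0.500000=0.1875; V=1.875000+0.375000+0.187500=2.4375

0 0 source 0.7500
1 3 load 1.5000
2 6 source 1.8750
3 9 load 2.2500
4 12 source 2.4375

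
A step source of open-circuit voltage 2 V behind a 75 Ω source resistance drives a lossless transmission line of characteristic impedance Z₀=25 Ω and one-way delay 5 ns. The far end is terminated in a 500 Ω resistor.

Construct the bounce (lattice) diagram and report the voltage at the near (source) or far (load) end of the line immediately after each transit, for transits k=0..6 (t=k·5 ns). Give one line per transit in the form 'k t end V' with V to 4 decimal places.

Γ_L=0.904762, Γ_S=0.500000; launch V₁=2·25/100=0.500000
k=0 src: V=0.5000
k=1 load: inc=0.500000, refl=0.500000·0.904762=0.4524; V=0.000000+0.500000+0.452381=0.9524
k=2 src: inc=0.452381, refl=0.452381·0.500000=0.2262; V=0.500000+0.452381+0.226190=1.1786
k=3 load: inc=0.226190, refl=0.226190·0.904762=0.2046; V=0.952381+0.226190+0.204649=1.3832
k=4 src: inc=0.204649, refl=0.204649·0.500000=0.1023; V=1.178571+0.204649+0.102324=1.4855
k=5 load: inc=0.102324, refl=0.102324·0.904762=0.0926; V=1.383220+0.102324+0.092579=1.5781
k=6 src: inc=0.092579, refl=0.092579·0.500000=0.0463; V=1.485544+0.092579+0.046290=1.6244

0 0 source 0.5000
1 5 load 0.9524
2 10 source 1.1786
3 15 load 1.3832
4 20 source 1.4855
5 25 load 1.5781
6 30 source 1.6244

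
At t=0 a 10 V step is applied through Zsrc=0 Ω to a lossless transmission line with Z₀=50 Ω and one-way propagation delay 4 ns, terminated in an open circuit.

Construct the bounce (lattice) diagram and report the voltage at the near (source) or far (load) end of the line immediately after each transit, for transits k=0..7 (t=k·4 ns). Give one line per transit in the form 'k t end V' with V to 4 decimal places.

0 0 source 10.0000
1 4 load 20.0000
2 8 source 10.0000
3 12 load 0.0000
4 16 source 10.0000
5 20 load 20.0000
6 24 source 10.0000
7 28 load 0.0000

Γ_L=1.000000, Γ_S=-1.000000; launch V₁=10·50/50=10.000000
k=0 src: V=10.0000
k=1 load: inc=10.000000, refl=10.000000·1.000000=10.0000; V=0.000000+10.000000+10.000000=20.0000
k=2 src: inc=10.000000, refl=10.000000·-1.000000=-10.0000; V=10.000000+10.000000+-10.000000=10.0000
k=3 load: inc=-10.000000, refl=-10.000000·1.000000=-10.0000; V=20.000000+-10.000000+-10.000000=0.0000
k=4 src: inc=-10.000000, refl=-10.000000·-1.000000=10.0000; V=10.000000+-10.000000+10.000000=10.0000
k=5 load: inc=10.000000, refl=10.000000·1.000000=10.0000; V=0.000000+10.000000+10.000000=20.0000
k=6 src: inc=10.000000, refl=10.000000·-1.000000=-10.0000; V=10.000000+10.000000+-10.000000=10.0000
k=7 load: inc=-10.000000, refl=-10.000000·1.000000=-10.0000; V=20.000000+-10.000000+-10.000000=0.0000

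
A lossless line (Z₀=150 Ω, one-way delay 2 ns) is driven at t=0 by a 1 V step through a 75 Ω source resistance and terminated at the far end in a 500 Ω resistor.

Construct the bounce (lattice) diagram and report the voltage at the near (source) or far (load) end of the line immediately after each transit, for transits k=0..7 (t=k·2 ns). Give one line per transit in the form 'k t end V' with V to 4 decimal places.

0 0 source 0.6667
1 2 load 1.0256
2 4 source 0.9060
3 6 load 0.8416
4 8 source 0.8630
5 10 load 0.8746
6 12 source 0.8707
7 14 load 0.8687

Γ_L=0.538462, Γ_S=-0.333333; launch V₁=1·150/225=0.666667
k=0 src: V=0.6667
k=1 load: inc=0.666667, refl=0.666667·0.538462=0.3590; V=0.000000+0.666667+0.358974=1.0256
k=2 src: inc=0.358974, refl=0.358974·-0.333333=-0.1197; V=0.666667+0.358974+-0.119658=0.9060
k=3 load: inc=-0.119658, refl=-0.119658·0.538462=-0.0644; V=1.025641+-0.119658+-0.064431=0.8416
k=4 src: inc=-0.064431, refl=-0.064431·-0.333333=0.0215; V=0.905983+-0.064431+0.021477=0.8630
k=5 load: inc=0.021477, refl=0.021477·0.538462=0.0116; V=0.841552+0.021477+0.011565=0.8746
k=6 src: inc=0.011565, refl=0.011565·-0.333333=-0.0039; V=0.863029+0.011565+-0.003855=0.8707
k=7 load: inc=-0.003855, refl=-0.003855·0.538462=-0.0021; V=0.874593+-0.003855+-0.002076=0.8687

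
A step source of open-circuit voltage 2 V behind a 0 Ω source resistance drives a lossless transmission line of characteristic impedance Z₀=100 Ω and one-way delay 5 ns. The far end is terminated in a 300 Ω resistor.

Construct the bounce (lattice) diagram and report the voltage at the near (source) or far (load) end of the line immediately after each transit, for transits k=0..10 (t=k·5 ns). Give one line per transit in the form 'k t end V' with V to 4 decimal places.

0 0 source 2.0000
1 5 load 3.0000
2 10 source 2.0000
3 15 load 1.5000
4 20 source 2.0000
5 25 load 2.2500
6 30 source 2.0000
7 35 load 1.8750
8 40 source 2.0000
9 45 load 2.0625
10 50 source 2.0000

Γ_L=0.500000, Γ_S=-1.000000; launch V₁=2·100/100=2.000000
k=0 src: V=2.0000
k=1 load: inc=2.000000, refl=2.000000·0.500000=1.0000; V=0.000000+2.000000+1.000000=3.0000
k=2 src: inc=1.000000, refl=1.000000·-1.000000=-1.0000; V=2.000000+1.000000+-1.000000=2.0000
k=3 load: inc=-1.000000, refl=-1.000000·0.500000=-0.5000; V=3.000000+-1.000000+-0.500000=1.5000
k=4 src: inc=-0.500000, refl=-0.500000·-1.000000=0.5000; V=2.000000+-0.500000+0.500000=2.0000
k=5 load: inc=0.500000, refl=0.500000·0.500000=0.2500; V=1.500000+0.500000+0.250000=2.2500
k=6 src: inc=0.250000, refl=0.250000·-1.000000=-0.2500; V=2.000000+0.250000+-0.250000=2.0000
k=7 load: inc=-0.250000, refl=-0.250000·0.500000=-0.1250; V=2.250000+-0.250000+-0.125000=1.8750
k=8 src: inc=-0.125000, refl=-0.125000·-1.000000=0.1250; V=2.000000+-0.125000+0.125000=2.0000
k=9 load: inc=0.125000, refl=0.125000·0.500000=0.0625; V=1.875000+0.125000+0.062500=2.0625
k=10 src: inc=0.062500, refl=0.062500·-1.000000=-0.0625; V=2.000000+0.062500+-0.062500=2.0000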